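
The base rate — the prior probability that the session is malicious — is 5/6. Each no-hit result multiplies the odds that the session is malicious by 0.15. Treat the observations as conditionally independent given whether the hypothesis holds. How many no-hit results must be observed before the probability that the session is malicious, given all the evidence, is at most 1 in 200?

4

Prior odds: (5/6) ÷ (1/6) = 5.
Likelihood ratio per no-hit result = 0.15.
Target odds: 0.005 ÷ 0.995 = 1/199.
Require 0.15ⁿ ≤ 1/199 ÷ 5 = 1/995.
0.15³ = 0.003375 is still above 1/995 but 0.15⁴ = 81/160000 is at or below it, so n = 4.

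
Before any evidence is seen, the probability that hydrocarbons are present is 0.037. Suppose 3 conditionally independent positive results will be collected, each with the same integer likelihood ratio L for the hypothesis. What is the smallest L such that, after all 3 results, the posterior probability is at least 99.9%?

Prior odds = 0.037/0.963 = 37/963.
Target odds = 0.999/0.001 = 999.
Need L³ ≥ 999 ÷ (37/963) = 26001.
29³ = 24389 < 26001 ≤ 27000 = 30³, so L = 30.

30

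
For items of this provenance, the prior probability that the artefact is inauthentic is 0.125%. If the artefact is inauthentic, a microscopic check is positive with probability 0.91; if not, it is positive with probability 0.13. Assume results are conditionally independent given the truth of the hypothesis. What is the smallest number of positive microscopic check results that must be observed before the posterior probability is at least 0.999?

7

Prior odds = 0.00125/0.99875 = 1/799.
Likelihood ratio of a positive = 0.91/0.13 = 7.
Target odds: 0.999 ÷ 0.001 = 999.
Require 7ⁿ ≥ 999 ÷ (1/799) = 798201.
7⁶ = 117649 falls short of 798201 but 7⁷ = 823543 reaches it, so n = 7.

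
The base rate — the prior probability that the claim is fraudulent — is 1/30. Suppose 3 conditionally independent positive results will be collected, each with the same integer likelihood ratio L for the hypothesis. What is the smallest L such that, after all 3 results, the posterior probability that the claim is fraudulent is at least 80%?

Prior odds = (1/30)/(29/30) = 1/29.
Target odds = 0.8/0.2 = 4.
Need L³ ≥ 4 ÷ (1/29) = 116.
4³ = 64 < 116 ≤ 125 = 5³, so L = 5.

5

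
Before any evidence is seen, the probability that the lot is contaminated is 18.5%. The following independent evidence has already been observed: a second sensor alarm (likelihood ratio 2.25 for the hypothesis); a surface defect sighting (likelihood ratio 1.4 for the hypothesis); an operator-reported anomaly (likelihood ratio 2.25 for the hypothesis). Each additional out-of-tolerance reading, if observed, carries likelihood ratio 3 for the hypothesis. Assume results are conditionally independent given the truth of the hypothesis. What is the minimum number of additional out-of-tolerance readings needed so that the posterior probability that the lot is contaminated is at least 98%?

Prior odds = 0.185/0.815 = 37/163.
Combined Bayes factor of the evidence already in hand = 2.25 × 1.4 × 2.25 = 7.0875.
Odds after that evidence = (37/163) × 7.0875 = 20979/13040.
Target odds = 0.98/0.02 = 49.
Need 3ⁿ ≥ 49 ÷ (20979/13040) = 91280/2997.
3³ = 27 falls short of 91280/2997 but 3⁴ = 81 reaches it, so n = 4.

4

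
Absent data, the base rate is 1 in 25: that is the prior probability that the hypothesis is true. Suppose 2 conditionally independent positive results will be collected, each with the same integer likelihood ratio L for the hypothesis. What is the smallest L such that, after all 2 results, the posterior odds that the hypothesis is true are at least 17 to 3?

12

Prior odds = 0.04/0.96 = 1/24.
Target odds = 17/3.
Need L² ≥ 17/3 ÷ (1/24) = 136.
11² = 121 < 136 ≤ 144 = 12², so L = 12.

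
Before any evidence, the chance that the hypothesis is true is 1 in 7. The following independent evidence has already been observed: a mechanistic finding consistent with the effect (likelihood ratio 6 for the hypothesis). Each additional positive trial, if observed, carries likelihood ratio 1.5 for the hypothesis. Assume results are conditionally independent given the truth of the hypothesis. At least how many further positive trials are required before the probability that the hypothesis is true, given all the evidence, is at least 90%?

6

Prior odds = (1/7)/(6/7) = 1/6.
Bayes factor of the evidence already in hand = 6.
Odds after that evidence = (1/6) × 6 = 1.
Target odds = 0.9/0.1 = 9.
Need 1.5ⁿ ≥ 9 ÷ 1 = 9.
1.5⁵ = 7.59375 falls short of 9 but 1.5⁶ = 11.390625 reaches it, so n = 6.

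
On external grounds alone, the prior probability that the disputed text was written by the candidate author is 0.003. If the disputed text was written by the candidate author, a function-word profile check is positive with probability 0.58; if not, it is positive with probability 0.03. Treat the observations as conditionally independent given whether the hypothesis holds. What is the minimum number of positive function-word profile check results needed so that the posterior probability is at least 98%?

4

Prior odds = 0.003/0.997 = 3/997.
Likelihood ratio of a positive = 0.58/0.03 = 58/3.
Target posterior odds = 0.98/0.02 = 49.
Need (3/997) × (58/3)ⁿ ≥ 49, i.e. (58/3)ⁿ ≥ 48853/3.
(58/3)³ = 195112/27 falls short of 48853/3 but (58/3)⁴ = 11316496/81 reaches it, so n = 4.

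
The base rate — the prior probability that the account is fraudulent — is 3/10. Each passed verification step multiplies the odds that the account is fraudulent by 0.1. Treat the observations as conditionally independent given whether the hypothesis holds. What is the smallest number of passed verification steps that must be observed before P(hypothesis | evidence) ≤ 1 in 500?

3

Prior odds: 0.3 ÷ 0.7 = 3/7.
Likelihood ratio per passed verification step = 0.1.
Target odds: 0.002 ÷ 0.998 = 1/499.
Require 0.1ⁿ ≤ 1/499 ÷ (3/7) = 7/1497.
0.1² = 0.01 is still above 7/1497 but 0.1³ = 0.001 is at or below it, so n = 3.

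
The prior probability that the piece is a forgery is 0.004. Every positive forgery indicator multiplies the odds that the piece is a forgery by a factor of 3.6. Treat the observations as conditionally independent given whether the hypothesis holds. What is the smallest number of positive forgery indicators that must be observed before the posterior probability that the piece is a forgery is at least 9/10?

Prior odds = 0.004/0.996 = 1/249.
Likelihood ratio per positive forgery indicator = 3.6.
Target odds: 0.9 ÷ 0.1 = 9.
Require 3.6ⁿ ≥ 9 ÷ (1/249) = 2241.
3.6⁶ = 34012224/15625 falls short of 2241 but 3.6⁷ = 612220032/78125 reaches it, so n = 7.

7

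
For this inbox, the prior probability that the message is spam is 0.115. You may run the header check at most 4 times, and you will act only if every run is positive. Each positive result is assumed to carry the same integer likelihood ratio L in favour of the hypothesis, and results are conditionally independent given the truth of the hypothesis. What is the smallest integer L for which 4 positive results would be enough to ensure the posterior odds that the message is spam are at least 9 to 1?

Prior odds = 0.115/0.885 = 23/177.
Target odds = 9.
Need L⁴ ≥ 9 ÷ (23/177) = 1593/23.
2⁴ = 16 < 1593/23 ≤ 81 = 3⁴, so L = 3.

3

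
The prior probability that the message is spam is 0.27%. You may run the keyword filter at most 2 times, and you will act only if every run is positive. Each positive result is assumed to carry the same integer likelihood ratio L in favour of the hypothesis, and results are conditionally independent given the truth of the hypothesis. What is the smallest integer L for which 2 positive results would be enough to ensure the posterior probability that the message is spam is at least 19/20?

Prior odds = 0.0027/0.9973 = 27/9973.
Target odds = 0.95/0.05 = 19.
Need L² ≥ 19 ÷ (27/9973) = 189487/27.
83² = 6889 < 189487/27 ≤ 7056 = 84², so L = 84.

84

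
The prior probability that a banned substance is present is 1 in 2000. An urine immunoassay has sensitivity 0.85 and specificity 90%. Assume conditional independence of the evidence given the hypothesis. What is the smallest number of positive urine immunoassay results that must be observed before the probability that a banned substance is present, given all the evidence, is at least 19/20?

Prior odds: 0.0005 ÷ 0.9995 = 1/1999.
False-positive rate = 1 − 0.9 = 0.1; likelihood ratio of a positive = 0.85/0.1 = 8.5.
Target posterior odds = 0.95/0.05 = 19.
Require 8.5ⁿ ≥ 19 ÷ (1/1999) = 37981.
8.5⁴ = 5220.0625 falls short of 37981 but 8.5⁵ = 44370.53125 reaches it, so n = 5.

5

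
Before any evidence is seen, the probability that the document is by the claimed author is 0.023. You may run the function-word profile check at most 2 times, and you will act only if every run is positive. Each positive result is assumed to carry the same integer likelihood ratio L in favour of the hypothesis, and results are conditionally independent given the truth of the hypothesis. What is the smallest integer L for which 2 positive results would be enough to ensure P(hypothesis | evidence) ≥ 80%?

14

Prior odds = 0.023/0.977 = 23/977.
Target odds = 0.8/0.2 = 4.
Need L² ≥ 4 ÷ (23/977) = 3908/23.
13² = 169 < 3908/23 ≤ 196 = 14², so L = 14.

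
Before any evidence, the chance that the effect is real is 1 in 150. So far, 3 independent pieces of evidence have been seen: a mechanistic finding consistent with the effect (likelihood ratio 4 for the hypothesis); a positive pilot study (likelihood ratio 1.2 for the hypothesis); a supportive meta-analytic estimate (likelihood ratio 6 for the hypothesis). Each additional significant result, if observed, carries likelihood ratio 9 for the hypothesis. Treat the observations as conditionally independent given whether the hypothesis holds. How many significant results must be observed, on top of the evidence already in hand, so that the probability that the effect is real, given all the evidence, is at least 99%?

3

Prior odds = (1/150)/(149/150) = 1/149.
Combined Bayes factor of the evidence already in hand = 4 × 1.2 × 6 = 28.8.
Odds after that evidence = (1/149) × 28.8 = 144/745.
Target odds = 0.99/0.01 = 99.
Need 9ⁿ ≥ 99 ÷ (144/745) = 512.1875.
9² = 81 falls short of 512.1875 but 9³ = 729 reaches it, so n = 3.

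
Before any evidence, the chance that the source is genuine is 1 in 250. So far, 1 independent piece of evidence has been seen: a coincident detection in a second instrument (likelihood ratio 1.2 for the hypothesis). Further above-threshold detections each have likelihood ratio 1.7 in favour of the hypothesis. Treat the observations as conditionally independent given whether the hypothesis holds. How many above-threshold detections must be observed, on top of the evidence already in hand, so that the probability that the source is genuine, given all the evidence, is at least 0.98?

18

Prior odds = 0.004/0.996 = 1/249.
Bayes factor of the evidence already in hand = 1.2.
Odds after that evidence = (1/249) × 1.2 = 2/415.
Target odds = 0.98/0.02 = 49.
Need 1.7ⁿ ≥ 49 ÷ (2/415) = 10167.5.
1.7¹⁷ ≈8272.4 falls short of 10167.5 but 1.7¹⁸ ≈14063.1 reaches it, so n = 18.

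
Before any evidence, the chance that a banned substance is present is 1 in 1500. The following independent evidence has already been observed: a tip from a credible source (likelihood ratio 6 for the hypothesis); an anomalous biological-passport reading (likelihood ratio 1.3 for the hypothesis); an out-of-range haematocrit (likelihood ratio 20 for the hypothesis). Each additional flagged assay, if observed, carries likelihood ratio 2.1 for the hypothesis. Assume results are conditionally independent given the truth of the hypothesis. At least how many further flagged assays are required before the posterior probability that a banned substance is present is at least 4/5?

5

Prior odds = (1/1500)/(1499/1500) = 1/1499.
Combined Bayes factor of the evidence already in hand = 6 × 1.3 × 20 = 156.
Odds after that evidence = (1/1499) × 156 = 156/1499.
Target odds = 0.8/0.2 = 4.
Need 2.1ⁿ ≥ 4 ÷ (156/1499) = 1499/39.
2.1⁴ = 19.4481 falls short of 1499/39 but 2.1⁵ = 4084101/100000 reaches it, so n = 5.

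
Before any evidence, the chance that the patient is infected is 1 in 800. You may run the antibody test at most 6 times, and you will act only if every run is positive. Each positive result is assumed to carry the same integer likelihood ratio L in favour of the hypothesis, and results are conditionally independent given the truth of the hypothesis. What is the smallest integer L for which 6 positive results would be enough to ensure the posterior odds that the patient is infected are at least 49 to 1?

Prior odds = 0.00125/0.99875 = 1/799.
Target odds = 49.
Need L⁶ ≥ 49 ÷ (1/799) = 39151.
5⁶ = 15625 < 39151 ≤ 46656 = 6⁶, so L = 6.

6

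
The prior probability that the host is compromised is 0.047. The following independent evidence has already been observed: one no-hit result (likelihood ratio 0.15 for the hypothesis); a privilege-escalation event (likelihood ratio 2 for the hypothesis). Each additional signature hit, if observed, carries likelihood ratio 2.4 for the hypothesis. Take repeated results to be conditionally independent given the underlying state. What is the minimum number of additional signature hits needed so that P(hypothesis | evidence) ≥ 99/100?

11

Prior odds = 0.047/0.953 = 47/953.
Combined Bayes factor of the evidence already in hand = 0.15 × 2 = 0.3.
Odds after that evidence = (47/953) × 0.3 = 141/9530.
Target odds = 0.99/0.01 = 99.
Need 2.4ⁿ ≥ 99 ÷ (141/9530) = 314490/47.
2.4¹⁰ ≈6340.34 falls short of 314490/47 but 2.4¹¹ ≈15216.8 reaches it, so n = 11.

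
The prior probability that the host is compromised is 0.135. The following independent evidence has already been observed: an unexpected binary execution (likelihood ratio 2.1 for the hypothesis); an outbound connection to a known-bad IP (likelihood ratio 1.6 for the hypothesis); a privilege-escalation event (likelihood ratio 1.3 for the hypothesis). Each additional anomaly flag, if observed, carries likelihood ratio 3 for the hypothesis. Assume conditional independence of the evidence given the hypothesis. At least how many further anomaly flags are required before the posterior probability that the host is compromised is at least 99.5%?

Prior odds = 0.135/0.865 = 27/173.
Combined Bayes factor of the evidence already in hand = 2.1 × 1.6 × 1.3 = 4.368.
Odds after that evidence = (27/173) × 4.368 = 14742/21625.
Target odds = 0.995/0.005 = 199.
Need 3ⁿ ≥ 199 ÷ (14742/21625) = 4303375/14742.
3⁵ = 243 falls short of 4303375/14742 but 3⁶ = 729 reaches it, so n = 6.

6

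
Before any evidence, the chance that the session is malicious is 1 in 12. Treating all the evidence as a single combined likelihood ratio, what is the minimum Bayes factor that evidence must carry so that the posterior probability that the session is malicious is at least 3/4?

Prior odds = (1/12)/(11/12) = 1/11.
Target odds = 0.75/0.25 = 3.
Required Bayes factor = 3 ÷ (1/11) = 33.

33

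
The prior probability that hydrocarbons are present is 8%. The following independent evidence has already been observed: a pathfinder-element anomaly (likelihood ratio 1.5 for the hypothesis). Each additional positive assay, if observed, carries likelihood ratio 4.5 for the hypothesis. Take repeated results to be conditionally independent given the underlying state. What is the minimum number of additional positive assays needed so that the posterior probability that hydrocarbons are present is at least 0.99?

5

Prior odds = 0.08/0.92 = 2/23.
Bayes factor of the evidence already in hand = 1.5.
Odds after that evidence = (2/23) × 1.5 = 3/23.
Target odds = 0.99/0.01 = 99.
Need 4.5ⁿ ≥ 99 ÷ (3/23) = 759.
4.5⁴ = 410.0625 falls short of 759 but 4.5⁵ = 1845.28125 reaches it, so n = 5.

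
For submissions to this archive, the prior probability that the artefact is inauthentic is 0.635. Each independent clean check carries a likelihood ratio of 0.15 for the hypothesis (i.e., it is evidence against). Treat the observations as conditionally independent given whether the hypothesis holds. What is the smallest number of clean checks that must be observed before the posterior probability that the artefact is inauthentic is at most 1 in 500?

Prior odds: 0.635 ÷ 0.365 = 127/73.
Likelihood ratio per clean check = 0.15.
Target posterior odds = 0.002/0.998 = 1/499.
Need (127/73) × 0.15ⁿ ≤ 1/499, i.e. 0.15ⁿ ≤ 73/63373.
0.15³ = 0.003375 is still above 73/63373 but 0.15⁴ = 81/160000 is at or below it, so n = 4.

4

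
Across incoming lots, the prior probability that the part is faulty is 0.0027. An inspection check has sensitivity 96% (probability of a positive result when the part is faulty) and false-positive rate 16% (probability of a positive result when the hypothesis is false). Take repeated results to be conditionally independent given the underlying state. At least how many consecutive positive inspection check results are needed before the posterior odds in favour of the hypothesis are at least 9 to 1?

5

Prior odds = 0.0027/0.9973 = 27/9973.
Likelihood ratio of a positive result = 0.96/0.16 = 6.
Target odds = 9.
Need (27/9973) × 6ⁿ ≥ 9, i.e. 6ⁿ ≥ 9973/3.
6⁴ = 1296 falls short of 9973/3 but 6⁵ = 7776 reaches it, so n = 5.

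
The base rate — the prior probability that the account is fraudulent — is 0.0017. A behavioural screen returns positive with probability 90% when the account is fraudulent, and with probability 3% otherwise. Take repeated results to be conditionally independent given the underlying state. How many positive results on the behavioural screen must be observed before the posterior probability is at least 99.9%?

4

Prior odds = 0.0017/0.9983 = 17/9983.
Likelihood ratio of a positive result = 0.9/0.03 = 30.
Target posterior odds = 0.999/0.001 = 999.
Require 30ⁿ ≥ 999 ÷ (17/9983) = 9973017/17.
30³ = 27000 falls short of 9973017/17 but 30⁴ = 810000 reaches it, so n = 4.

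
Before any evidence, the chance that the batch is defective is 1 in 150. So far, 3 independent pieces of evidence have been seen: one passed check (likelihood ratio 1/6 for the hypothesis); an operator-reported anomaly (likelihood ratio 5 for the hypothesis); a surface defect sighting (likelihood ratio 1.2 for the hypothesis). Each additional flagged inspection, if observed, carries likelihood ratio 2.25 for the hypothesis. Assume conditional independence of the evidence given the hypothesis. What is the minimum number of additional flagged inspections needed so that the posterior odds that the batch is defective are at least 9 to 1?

9

Prior odds = (1/150)/(149/150) = 1/149.
Combined Bayes factor of the evidence already in hand = (1/6) × 5 × 1.2 = 1.
Odds after that evidence = (1/149) × 1 = 1/149.
Target odds = 9.
Need 2.25ⁿ ≥ 9 ÷ (1/149) = 1341.
2.25⁸ = 43046721/65536 falls short of 1341 but 2.25⁹ = 387420489/262144 reaches it, so n = 9.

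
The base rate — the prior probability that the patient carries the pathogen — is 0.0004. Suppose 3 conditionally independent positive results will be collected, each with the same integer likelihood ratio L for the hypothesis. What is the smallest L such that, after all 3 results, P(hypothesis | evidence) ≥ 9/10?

29

Prior odds = 0.0004/0.9996 = 1/2499.
Target odds = 0.9/0.1 = 9.
Need L³ ≥ 9 ÷ (1/2499) = 22491.
28³ = 21952 < 22491 ≤ 24389 = 29³, so L = 29.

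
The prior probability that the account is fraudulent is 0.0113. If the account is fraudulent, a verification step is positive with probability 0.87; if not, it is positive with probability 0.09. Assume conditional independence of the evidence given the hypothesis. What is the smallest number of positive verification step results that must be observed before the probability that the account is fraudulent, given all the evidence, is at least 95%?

Prior odds: 0.0113 ÷ 0.9887 = 113/9887.
Likelihood ratio of a positive = 0.87/0.09 = 29/3.
Target posterior odds = 0.95/0.05 = 19.
Require (29/3)ⁿ ≥ 19 ÷ (113/9887) = 187853/113.
(29/3)³ = 24389/27 falls short of 187853/113 but (29/3)⁴ = 707281/81 reaches it, so n = 4.

4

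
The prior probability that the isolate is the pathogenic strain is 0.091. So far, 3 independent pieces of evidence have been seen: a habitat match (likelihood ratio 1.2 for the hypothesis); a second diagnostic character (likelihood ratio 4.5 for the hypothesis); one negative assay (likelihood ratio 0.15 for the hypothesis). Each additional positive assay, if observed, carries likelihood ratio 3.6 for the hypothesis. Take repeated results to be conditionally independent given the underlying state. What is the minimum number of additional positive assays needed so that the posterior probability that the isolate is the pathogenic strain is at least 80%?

4

Prior odds = 0.091/0.909 = 91/909.
Combined Bayes factor of the evidence already in hand = 1.2 × 4.5 × 0.15 = 0.81.
Odds after that evidence = (91/909) × 0.81 = 819/10100.
Target odds = 0.8/0.2 = 4.
Need 3.6ⁿ ≥ 4 ÷ (819/10100) = 40400/819.
3.6³ = 46.656 falls short of 40400/819 but 3.6⁴ = 167.9616 reaches it, so n = 4.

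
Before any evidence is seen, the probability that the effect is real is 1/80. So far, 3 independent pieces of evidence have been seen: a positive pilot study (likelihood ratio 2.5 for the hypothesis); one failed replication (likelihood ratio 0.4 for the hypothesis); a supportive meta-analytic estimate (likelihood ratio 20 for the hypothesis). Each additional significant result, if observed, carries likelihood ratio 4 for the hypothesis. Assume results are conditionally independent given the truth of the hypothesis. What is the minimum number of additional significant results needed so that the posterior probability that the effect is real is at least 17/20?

Prior odds = 0.0125/0.9875 = 1/79.
Combined Bayes factor of the evidence already in hand = 2.5 × 0.4 × 20 = 20.
Odds after that evidence = (1/79) × 20 = 20/79.
Target odds = 0.85/0.15 = 17/3.
Need 4ⁿ ≥ 17/3 ÷ (20/79) = 1343/60.
4² = 16 falls short of 1343/60 but 4³ = 64 reaches it, so n = 3.

3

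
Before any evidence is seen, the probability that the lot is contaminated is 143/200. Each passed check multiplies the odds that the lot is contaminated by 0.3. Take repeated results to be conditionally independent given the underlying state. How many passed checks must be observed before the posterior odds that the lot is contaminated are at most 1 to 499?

6

Prior odds: 0.715 ÷ 0.285 = 143/57.
Likelihood ratio per passed check = 0.3.
Target odds = 1/499.
Need (143/57) × 0.3ⁿ ≤ 1/499, i.e. 0.3ⁿ ≤ 57/71357.
0.3⁵ = 243/100000 is still above 57/71357 but 0.3⁶ = 729/1000000 is at or below it, so n = 6.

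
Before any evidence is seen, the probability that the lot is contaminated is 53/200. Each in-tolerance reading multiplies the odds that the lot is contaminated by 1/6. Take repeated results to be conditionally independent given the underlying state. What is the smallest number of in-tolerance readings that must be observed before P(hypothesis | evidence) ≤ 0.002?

Prior odds: 0.265 ÷ 0.735 = 53/147.
Likelihood ratio per in-tolerance reading = 1/6.
Target posterior odds = 0.002/0.998 = 1/499.
Require (1/6)ⁿ ≤ 1/499 ÷ (53/147) = 147/26447.
(1/6)² = 1/36 is still above 147/26447 but (1/6)³ = 1/216 is at or below it, so n = 3.

3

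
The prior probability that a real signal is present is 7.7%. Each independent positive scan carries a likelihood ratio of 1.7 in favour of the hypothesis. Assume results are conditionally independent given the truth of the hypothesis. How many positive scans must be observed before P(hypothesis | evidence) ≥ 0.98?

13

Prior odds = 0.077/0.923 = 77/923.
Likelihood ratio per positive scan = 1.7.
Target posterior odds = 0.98/0.02 = 49.
Require 1.7ⁿ ≥ 49 ÷ (77/923) = 6461/11.
1.7¹² ≈582.622 falls short of 6461/11 but 1.7¹³ ≈990.458 reaches it, so n = 13.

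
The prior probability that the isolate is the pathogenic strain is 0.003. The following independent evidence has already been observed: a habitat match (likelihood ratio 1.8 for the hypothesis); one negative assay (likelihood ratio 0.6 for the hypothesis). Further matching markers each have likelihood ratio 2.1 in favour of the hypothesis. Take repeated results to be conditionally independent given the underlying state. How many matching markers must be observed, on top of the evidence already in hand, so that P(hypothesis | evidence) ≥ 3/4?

Prior odds = 0.003/0.997 = 3/997.
Combined Bayes factor of the evidence already in hand = 1.8 × 0.6 = 1.08.
Odds after that evidence = (3/997) × 1.08 = 81/24925.
Target odds = 0.75/0.25 = 3.
Need 2.1ⁿ ≥ 3 ÷ (81/24925) = 24925/27.
2.1⁹ ≈794.28 falls short of 24925/27 but 2.1¹⁰ ≈1667.99 reaches it, so n = 10.

10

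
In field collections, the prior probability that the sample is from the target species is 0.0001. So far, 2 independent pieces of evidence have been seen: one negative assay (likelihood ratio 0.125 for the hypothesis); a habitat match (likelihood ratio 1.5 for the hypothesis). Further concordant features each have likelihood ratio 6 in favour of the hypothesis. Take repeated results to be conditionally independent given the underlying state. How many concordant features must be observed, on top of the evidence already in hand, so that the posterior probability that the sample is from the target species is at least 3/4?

Prior odds = 0.0001/0.9999 = 1/9999.
Combined Bayes factor of the evidence already in hand = 0.125 × 1.5 = 0.1875.
Odds after that evidence = (1/9999) × 0.1875 = 1/53328.
Target odds = 0.75/0.25 = 3.
Need 6ⁿ ≥ 3 ÷ (1/53328) = 159984.
6⁶ = 46656 falls short of 159984 but 6⁷ = 279936 reaches it, so n = 7.

7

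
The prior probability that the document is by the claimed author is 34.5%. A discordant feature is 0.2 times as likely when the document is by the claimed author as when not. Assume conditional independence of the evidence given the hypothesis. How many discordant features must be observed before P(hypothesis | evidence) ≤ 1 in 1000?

4

Prior odds = 0.345/0.655 = 69/131.
Likelihood ratio per discordant feature = 0.2.
Target odds: 0.001 ÷ 0.999 = 1/999.
Need (69/131) × 0.2ⁿ ≤ 1/999, i.e. 0.2ⁿ ≤ 131/68931.
0.2³ = 0.008 is still above 131/68931 but 0.2⁴ = 0.0016 is at or below it, so n = 4.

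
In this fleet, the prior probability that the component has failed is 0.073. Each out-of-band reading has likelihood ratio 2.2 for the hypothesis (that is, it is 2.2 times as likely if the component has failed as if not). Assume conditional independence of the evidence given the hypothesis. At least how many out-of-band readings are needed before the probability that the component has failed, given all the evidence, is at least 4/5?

Prior odds = 0.073/0.927 = 73/927.
Likelihood ratio per out-of-band reading = 2.2.
Target posterior odds = 0.8/0.2 = 4.
Need (73/927) × 2.2ⁿ ≥ 4, i.e. 2.2ⁿ ≥ 3708/73.
2.2⁴ = 23.4256 falls short of 3708/73 but 2.2⁵ = 51.53632 reaches it, so n = 5.

5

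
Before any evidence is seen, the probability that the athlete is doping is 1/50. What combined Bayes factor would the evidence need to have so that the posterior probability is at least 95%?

Prior odds = 0.02/0.98 = 1/49.
Target odds = 0.95/0.05 = 19.
Required Bayes factor = 19 ÷ (1/49) = 931.

931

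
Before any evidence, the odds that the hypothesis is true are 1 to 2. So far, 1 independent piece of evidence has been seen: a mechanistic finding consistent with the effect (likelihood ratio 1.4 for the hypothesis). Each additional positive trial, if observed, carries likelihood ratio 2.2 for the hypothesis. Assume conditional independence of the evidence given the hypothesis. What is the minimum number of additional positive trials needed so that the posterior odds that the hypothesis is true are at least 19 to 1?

5

Prior odds = 0.5.
Bayes factor of the evidence already in hand = 1.4.
Odds after that evidence = 0.5 × 1.4 = 0.7.
Target odds = 19.
Need 2.2ⁿ ≥ 19 ÷ 0.7 = 190/7.
2.2⁴ = 23.4256 falls short of 190/7 but 2.2⁵ = 51.53632 reaches it, so n = 5.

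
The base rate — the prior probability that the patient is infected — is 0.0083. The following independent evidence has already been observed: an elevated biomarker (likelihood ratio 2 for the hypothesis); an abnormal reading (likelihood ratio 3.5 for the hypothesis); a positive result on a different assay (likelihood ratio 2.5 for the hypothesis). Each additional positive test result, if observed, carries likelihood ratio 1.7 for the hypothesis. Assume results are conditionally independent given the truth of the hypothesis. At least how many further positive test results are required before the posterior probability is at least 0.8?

7

Prior odds = 0.0083/0.9917 = 83/9917.
Combined Bayes factor of the evidence already in hand = 2 × 3.5 × 2.5 = 17.5.
Odds after that evidence = (83/9917) × 17.5 = 2905/19834.
Target odds = 0.8/0.2 = 4.
Need 1.7ⁿ ≥ 4 ÷ (2905/19834) = 79336/2905.
1.7⁶ = 24137569/1000000 falls short of 79336/2905 but 1.7⁷ = 410338673/10000000 reaches it, so n = 7.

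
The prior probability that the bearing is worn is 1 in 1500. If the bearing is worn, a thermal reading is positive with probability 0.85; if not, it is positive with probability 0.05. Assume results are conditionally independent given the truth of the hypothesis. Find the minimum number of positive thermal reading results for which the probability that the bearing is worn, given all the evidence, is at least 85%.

4

Prior odds = (1/1500)/(1499/1500) = 1/1499.
Likelihood ratio of a positive = 0.85/0.05 = 17.
Target posterior odds = 0.85/0.15 = 17/3.
Require 17ⁿ ≥ 17/3 ÷ (1/1499) = 25483/3.
17³ = 4913 falls short of 25483/3 but 17⁴ = 83521 reaches it, so n = 4.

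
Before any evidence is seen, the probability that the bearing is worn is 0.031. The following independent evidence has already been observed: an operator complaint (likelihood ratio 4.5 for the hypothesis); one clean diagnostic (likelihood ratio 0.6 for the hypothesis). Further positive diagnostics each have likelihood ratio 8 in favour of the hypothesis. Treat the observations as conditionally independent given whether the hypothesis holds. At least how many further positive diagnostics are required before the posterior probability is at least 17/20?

Prior odds = 0.031/0.969 = 31/969.
Combined Bayes factor of the evidence already in hand = 4.5 × 0.6 = 2.7.
Odds after that evidence = (31/969) × 2.7 = 279/3230.
Target odds = 0.85/0.15 = 17/3.
Need 8ⁿ ≥ 17/3 ÷ (279/3230) = 54910/837.
8² = 64 falls short of 54910/837 but 8³ = 512 reaches it, so n = 3.

3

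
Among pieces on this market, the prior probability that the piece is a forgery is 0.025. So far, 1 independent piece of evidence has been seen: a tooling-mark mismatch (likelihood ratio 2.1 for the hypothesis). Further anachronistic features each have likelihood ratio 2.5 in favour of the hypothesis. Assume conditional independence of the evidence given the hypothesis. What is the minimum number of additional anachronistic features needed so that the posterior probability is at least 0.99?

Prior odds = 0.025/0.975 = 1/39.
Bayes factor of the evidence already in hand = 2.1.
Odds after that evidence = (1/39) × 2.1 = 7/130.
Target odds = 0.99/0.01 = 99.
Need 2.5ⁿ ≥ 99 ÷ (7/130) = 12870/7.
2.5⁸ = 390625/256 falls short of 12870/7 but 2.5⁹ = 1953125/512 reaches it, so n = 9.

9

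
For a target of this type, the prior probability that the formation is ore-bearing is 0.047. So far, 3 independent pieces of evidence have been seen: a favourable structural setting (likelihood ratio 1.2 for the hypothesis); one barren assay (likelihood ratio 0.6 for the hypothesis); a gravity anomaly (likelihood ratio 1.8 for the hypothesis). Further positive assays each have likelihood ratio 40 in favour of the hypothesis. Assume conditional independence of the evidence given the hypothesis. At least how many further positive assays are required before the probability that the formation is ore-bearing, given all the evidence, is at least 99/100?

Prior odds = 0.047/0.953 = 47/953.
Combined Bayes factor of the evidence already in hand = 1.2 × 0.6 × 1.8 = 1.296.
Odds after that evidence = (47/953) × 1.296 = 7614/119125.
Target odds = 0.99/0.01 = 99.
Need 40ⁿ ≥ 99 ÷ (7614/119125) = 1310375/846.
40¹ = 40 falls short of 1310375/846 but 40² = 1600 reaches it, so n = 2.

2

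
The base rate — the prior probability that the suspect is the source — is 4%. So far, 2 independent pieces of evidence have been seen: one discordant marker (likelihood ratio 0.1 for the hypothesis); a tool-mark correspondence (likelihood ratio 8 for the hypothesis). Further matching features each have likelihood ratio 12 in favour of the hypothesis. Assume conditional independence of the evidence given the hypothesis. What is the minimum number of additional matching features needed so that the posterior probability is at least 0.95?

Prior odds = 0.04/0.96 = 1/24.
Combined Bayes factor of the evidence already in hand = 0.1 × 8 = 0.8.
Odds after that evidence = (1/24) × 0.8 = 1/30.
Target odds = 0.95/0.05 = 19.
Need 12ⁿ ≥ 19 ÷ (1/30) = 570.
12² = 144 falls short of 570 but 12³ = 1728 reaches it, so n = 3.

3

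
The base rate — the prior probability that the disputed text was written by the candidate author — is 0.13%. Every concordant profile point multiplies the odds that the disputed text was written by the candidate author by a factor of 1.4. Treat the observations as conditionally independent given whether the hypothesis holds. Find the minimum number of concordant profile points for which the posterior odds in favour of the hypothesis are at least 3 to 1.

24

Prior odds: 0.0013 ÷ 0.9987 = 13/9987.
Likelihood ratio per concordant profile point = 1.4.
Target odds = 3.
Need (13/9987) × 1.4ⁿ ≥ 3, i.e. 1.4ⁿ ≥ 29961/13.
1.4²³ ≈2295.86 falls short of 29961/13 but 1.4²⁴ ≈3214.2 reaches it, so n = 24.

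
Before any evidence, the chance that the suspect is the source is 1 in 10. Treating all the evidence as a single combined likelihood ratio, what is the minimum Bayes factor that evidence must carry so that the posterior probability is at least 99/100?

891

Prior odds = 0.1/0.9 = 1/9.
Target odds = 0.99/0.01 = 99.
Required Bayes factor = 99 ÷ (1/9) = 891.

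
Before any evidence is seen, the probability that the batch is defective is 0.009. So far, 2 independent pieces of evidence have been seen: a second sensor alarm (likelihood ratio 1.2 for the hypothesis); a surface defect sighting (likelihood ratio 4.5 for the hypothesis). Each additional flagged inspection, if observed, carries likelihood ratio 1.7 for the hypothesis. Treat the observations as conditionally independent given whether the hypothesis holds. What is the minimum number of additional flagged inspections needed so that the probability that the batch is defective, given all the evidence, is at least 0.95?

Prior odds = 0.009/0.991 = 9/991.
Combined Bayes factor of the evidence already in hand = 1.2 × 4.5 = 5.4.
Odds after that evidence = (9/991) × 5.4 = 243/4955.
Target odds = 0.95/0.05 = 19.
Need 1.7ⁿ ≥ 19 ÷ (243/4955) = 94145/243.
1.7¹¹ ≈342.719 falls short of 94145/243 but 1.7¹² ≈582.622 reaches it, so n = 12.

12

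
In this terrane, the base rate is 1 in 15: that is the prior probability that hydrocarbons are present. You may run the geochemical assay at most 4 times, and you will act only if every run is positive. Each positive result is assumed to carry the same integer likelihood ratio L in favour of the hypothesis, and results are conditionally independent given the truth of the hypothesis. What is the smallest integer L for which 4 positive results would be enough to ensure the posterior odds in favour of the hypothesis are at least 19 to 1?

5

Prior odds = (1/15)/(14/15) = 1/14.
Target odds = 19.
Need L⁴ ≥ 19 ÷ (1/14) = 266.
4⁴ = 256 < 266 ≤ 625 = 5⁴, so L = 5.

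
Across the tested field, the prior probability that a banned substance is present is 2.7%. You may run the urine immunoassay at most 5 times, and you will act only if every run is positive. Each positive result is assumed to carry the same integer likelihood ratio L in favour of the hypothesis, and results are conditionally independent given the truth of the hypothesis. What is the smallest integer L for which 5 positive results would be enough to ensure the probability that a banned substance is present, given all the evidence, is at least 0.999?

9

Prior odds = 0.027/0.973 = 27/973.
Target odds = 0.999/0.001 = 999.
Need L⁵ ≥ 999 ÷ (27/973) = 36001.
8⁵ = 32768 < 36001 ≤ 59049 = 9⁵, so L = 9.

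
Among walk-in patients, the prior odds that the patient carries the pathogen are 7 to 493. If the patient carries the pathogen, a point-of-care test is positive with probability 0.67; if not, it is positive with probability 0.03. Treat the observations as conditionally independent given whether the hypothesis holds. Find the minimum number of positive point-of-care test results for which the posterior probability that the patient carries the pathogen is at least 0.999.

Prior odds = 7/493.
Likelihood ratio of a positive = 0.67/0.03 = 67/3.
Target posterior odds = 0.999/0.001 = 999.
Require (67/3)ⁿ ≥ 999 ÷ (7/493) = 492507/7.
(67/3)³ = 300763/27 falls short of 492507/7 but (67/3)⁴ = 20151121/81 reaches it, so n = 4.

4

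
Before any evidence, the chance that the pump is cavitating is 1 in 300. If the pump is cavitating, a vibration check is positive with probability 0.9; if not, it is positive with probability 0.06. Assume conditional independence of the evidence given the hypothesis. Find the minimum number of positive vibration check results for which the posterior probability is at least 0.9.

3

Prior odds = (1/300)/(299/300) = 1/299.
Likelihood ratio of a positive = 0.9/0.06 = 15.
Target odds: 0.9 ÷ 0.1 = 9.
Need (1/299) × 15ⁿ ≥ 9, i.e. 15ⁿ ≥ 2691.
15² = 225 falls short of 2691 but 15³ = 3375 reaches it, so n = 3.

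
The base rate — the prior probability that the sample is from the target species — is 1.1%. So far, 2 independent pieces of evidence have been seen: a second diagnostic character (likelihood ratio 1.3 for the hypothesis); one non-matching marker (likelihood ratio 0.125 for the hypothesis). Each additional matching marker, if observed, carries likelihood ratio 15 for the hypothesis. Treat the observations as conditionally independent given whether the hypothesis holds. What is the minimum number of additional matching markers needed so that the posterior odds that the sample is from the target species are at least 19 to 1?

Prior odds = 0.011/0.989 = 11/989.
Combined Bayes factor of the evidence already in hand = 1.3 × 0.125 = 0.1625.
Odds after that evidence = (11/989) × 0.1625 = 143/79120.
Target odds = 19.
Need 15ⁿ ≥ 19 ÷ (143/79120) = 1503280/143.
15³ = 3375 falls short of 1503280/143 but 15⁴ = 50625 reaches it, so n = 4.

4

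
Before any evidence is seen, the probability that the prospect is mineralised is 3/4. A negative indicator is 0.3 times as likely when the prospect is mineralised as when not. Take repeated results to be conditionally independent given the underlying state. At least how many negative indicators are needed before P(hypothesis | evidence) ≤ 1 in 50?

Prior odds = 0.75/0.25 = 3.
Likelihood ratio per negative indicator = 0.3.
Target odds: 0.02 ÷ 0.98 = 1/49.
Need 3 × 0.3ⁿ ≤ 1/49, i.e. 0.3ⁿ ≤ 1/147.
0.3⁴ = 0.0081 is still above 1/147 but 0.3⁵ = 243/100000 is at or below it, so n = 5.

5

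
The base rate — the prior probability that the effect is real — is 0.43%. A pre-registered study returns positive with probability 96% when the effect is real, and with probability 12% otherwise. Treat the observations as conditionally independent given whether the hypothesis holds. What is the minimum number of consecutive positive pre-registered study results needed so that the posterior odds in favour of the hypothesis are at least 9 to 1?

Prior odds: 0.0043 ÷ 0.9957 = 43/9957.
Likelihood ratio of a positive result = 0.96/0.12 = 8.
Target odds = 9.
Require 8ⁿ ≥ 9 ÷ (43/9957) = 89613/43.
8³ = 512 falls short of 89613/43 but 8⁴ = 4096 reaches it, so n = 4.

4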